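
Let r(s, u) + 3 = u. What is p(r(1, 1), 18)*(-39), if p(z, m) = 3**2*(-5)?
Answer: 1755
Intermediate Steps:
r(s, u) = -3 + u
p(z, m) = -45 (p(z, m) = 9*(-5) = -45)
p(r(1, 1), 18)*(-39) = -45*(-39) = 1755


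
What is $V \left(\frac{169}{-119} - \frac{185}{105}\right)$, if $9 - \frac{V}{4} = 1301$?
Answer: $\frac{345344}{21} \approx 16445.0$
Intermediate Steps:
$V = -5168$ ($V = 36 - 5204 = -5168$)
$V \left(\frac{169}{-119} - \frac{185}{105}\right) = - 5168 \left(\frac{169}{-119} - \frac{185}{105}\right) = - 5168 \left(169 \left(- \frac{1}{119}\right) - \frac{37}{21}\right) = - 5168 \left(- \frac{169}{119} - \frac{37}{21}\right) = \left(-5168\right) \left(- \frac{1136}{357}\right) = \frac{345344}{21}$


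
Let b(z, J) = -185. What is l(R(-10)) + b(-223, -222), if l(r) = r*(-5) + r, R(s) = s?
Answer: -145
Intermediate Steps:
l(r) = -4*r (l(r) = -5*r + r = -4*r)
l(R(-10)) + b(-223, -222) = -4*(-10) - 185 = 40 - 185 = -145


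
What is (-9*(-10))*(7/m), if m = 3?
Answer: 210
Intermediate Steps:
(-9*(-10))*(7/m) = (-9*(-10))*(7/3) = 90*(7*(1/3)) = 90*(7/3) = 210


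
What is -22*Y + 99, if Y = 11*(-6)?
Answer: 1551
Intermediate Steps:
Y = -66
-22*Y + 99 = -22*(-66) + 99 = 1452 + 99 = 1551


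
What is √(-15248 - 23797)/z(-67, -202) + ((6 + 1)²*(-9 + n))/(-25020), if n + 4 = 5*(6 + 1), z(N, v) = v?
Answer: -539/12510 - I*√39045/202 ≈ -0.043086 - 0.97821*I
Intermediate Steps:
n = 31 (n = -4 + 5*(6 + 1) = -4 + 5*7 = -4 + 35 = 31)
√(-15248 - 23797)/z(-67, -202) + ((6 + 1)²*(-9 + n))/(-25020) = √(-15248 - 23797)/(-202) + ((6 + 1)²*(-9 + 31))/(-25020) = √(-39045)*(-1/202) + (7²*22)*(-1/25020) = (I*√39045)*(-1/202) + (49*22)*(-1/25020) = -I*√39045/202 + 1078*(-1/25020) = -I*√39045/202 - 539/12510 = -539/12510 - I*√39045/202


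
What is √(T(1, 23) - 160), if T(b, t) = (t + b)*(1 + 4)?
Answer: 2*I*√10 ≈ 6.3246*I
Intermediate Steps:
T(b, t) = 5*b + 5*t (T(b, t) = (b + t)*5 = 5*b + 5*t)
√(T(1, 23) - 160) = √((5*1 + 5*23) - 160) = √((5 + 115) - 160) = √(120 - 160) = √(-40) = 2*I*√10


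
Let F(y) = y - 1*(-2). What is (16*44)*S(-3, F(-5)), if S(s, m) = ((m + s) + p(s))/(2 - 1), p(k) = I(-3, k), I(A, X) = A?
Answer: -6336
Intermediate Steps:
p(k) = -3
F(y) = 2 + y (F(y) = y + 2 = 2 + y)
S(s, m) = -3 + m + s (S(s, m) = ((m + s) - 3)/(2 - 1) = (-3 + m + s)/1 = (-3 + m + s)*1 = -3 + m + s)
(16*44)*S(-3, F(-5)) = (16*44)*(-3 + (2 - 5) - 3) = 704*(-3 - 3 - 3) = 704*(-9) = -6336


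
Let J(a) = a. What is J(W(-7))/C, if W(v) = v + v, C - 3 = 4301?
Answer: -7/2152 ≈ -0.0032528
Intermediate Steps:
C = 4304 (C = 3 + 4301 = 4304)
W(v) = 2*v
J(W(-7))/C = (2*(-7))/4304 = -14*1/4304 = -7/2152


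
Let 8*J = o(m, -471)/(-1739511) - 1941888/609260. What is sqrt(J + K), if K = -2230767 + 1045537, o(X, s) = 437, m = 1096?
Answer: I*sqrt(147917638008110952706096821190)/353271490620 ≈ 1088.7*I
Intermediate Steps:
J = -844550445847/2119628943720 (J = (437/(-1739511) - 1941888/609260)/8 = (437*(-1/1739511) - 1941888*1/609260)/8 = (-437/1739511 - 485472/152315)/8 = (1/8)*(-844550445847/264953617965) = -844550445847/2119628943720 ≈ -0.39844)
K = -1185230
sqrt(J + K) = sqrt(-844550445847/2119628943720 - 1185230) = sqrt(-2512248657515701447/2119628943720) = I*sqrt(147917638008110952706096821190)/353271490620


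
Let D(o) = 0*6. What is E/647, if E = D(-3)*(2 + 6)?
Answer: 0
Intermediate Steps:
D(o) = 0
E = 0 (E = 0*(2 + 6) = 0*8 = 0)
E/647 = 0/647 = (1/647)*0 = 0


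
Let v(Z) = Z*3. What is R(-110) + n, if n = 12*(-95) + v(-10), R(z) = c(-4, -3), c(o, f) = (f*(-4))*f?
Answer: -1206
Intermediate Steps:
c(o, f) = -4*f**2 (c(o, f) = (-4*f)*f = -4*f**2)
R(z) = -36 (R(z) = -4*(-3)**2 = -4*9 = -36)
v(Z) = 3*Z
n = -1170 (n = 12*(-95) + 3*(-10) = -1140 - 30 = -1170)
R(-110) + n = -36 - 1170 = -1206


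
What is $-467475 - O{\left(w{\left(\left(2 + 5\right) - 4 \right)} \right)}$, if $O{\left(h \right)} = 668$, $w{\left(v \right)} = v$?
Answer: $-468143$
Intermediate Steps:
$-467475 - O{\left(w{\left(\left(2 + 5\right) - 4 \right)} \right)} = -467475 - 668 = -468143$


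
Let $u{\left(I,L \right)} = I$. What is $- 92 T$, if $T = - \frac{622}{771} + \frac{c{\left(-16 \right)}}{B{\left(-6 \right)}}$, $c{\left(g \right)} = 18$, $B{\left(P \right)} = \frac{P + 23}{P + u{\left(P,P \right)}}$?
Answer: $\frac{16294120}{13107} \approx 1243.2$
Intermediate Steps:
$B{\left(P \right)} = \frac{23 + P}{2 P}$ ($B{\left(P \right)} = \frac{P + 23}{P + P} = \frac{23 + P}{2 P}$)
$T = - \frac{177110}{13107}$ ($T = - \frac{622}{771} + \frac{18}{\frac{1}{2} \frac{1}{-6} \left(23 - 6\right)} = \left(-622\right) \frac{1}{771} + \frac{18}{\frac{1}{2} \left(- \frac{1}{6}\right) 17} = - \frac{622}{771} + \frac{18}{- \frac{17}{12}} = - \frac{622}{771} + 18 \left(- \frac{12}{17}\right) = - \frac{622}{771} - \frac{216}{17} = - \frac{177110}{13107} \approx -13.513$)
$- 92 T = \left(-92\right) \left(- \frac{177110}{13107}\right) = \frac{16294120}{13107}$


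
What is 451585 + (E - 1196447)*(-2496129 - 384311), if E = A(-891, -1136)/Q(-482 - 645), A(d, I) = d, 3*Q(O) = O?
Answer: 3883965918378535/1127 ≈ 3.4463e+12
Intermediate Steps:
Q(O) = O/3
E = 2673/1127 (E = -891*3/(-482 - 645) = -891/((1/3)*(-1127)) = -891/(-1127/3) = -891*(-3/1127) = 2673/1127 ≈ 2.3718)
451585 + (E - 1196447)*(-2496129 - 384311) = 451585 + (2673/1127 - 1196447)*(-2496129 - 384311) = 451585 - 1348393096/1127*(-2880440) = 451585 + 3883965409442240/1127 = 3883965918378535/1127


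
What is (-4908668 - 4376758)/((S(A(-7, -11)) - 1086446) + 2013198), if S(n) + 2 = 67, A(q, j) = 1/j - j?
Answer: -3095142/308939 ≈ -10.019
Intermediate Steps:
S(n) = 65 (S(n) = -2 + 67 = 65)
(-4908668 - 4376758)/((S(A(-7, -11)) - 1086446) + 2013198) = (-4908668 - 4376758)/((65 - 1086446) + 2013198) = -9285426/(-1086381 + 2013198) = -9285426/926817 = -9285426*1/926817 = -3095142/308939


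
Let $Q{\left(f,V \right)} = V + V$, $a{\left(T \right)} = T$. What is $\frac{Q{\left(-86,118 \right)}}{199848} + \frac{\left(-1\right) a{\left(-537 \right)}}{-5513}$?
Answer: $- \frac{26504327}{275440506} \approx -0.096225$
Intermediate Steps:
$Q{\left(f,V \right)} = 2 V$
$\frac{Q{\left(-86,118 \right)}}{199848} + \frac{\left(-1\right) a{\left(-537 \right)}}{-5513} = \frac{2 \cdot 118}{199848} + \frac{\left(-1\right) \left(-537\right)}{-5513} = 236 \cdot \frac{1}{199848} + 537 \left(- \frac{1}{5513}\right) = \frac{59}{49962} - \frac{537}{5513} = - \frac{26504327}{275440506}$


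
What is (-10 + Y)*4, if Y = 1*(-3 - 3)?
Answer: -64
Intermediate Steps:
Y = -6 (Y = 1*(-6) = -6)
(-10 + Y)*4 = (-10 - 6)*4 = -16*4 = -64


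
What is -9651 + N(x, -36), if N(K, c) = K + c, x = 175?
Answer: -9512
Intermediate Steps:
-9651 + N(x, -36) = -9651 + (175 - 36) = -9651 + 139 = -9512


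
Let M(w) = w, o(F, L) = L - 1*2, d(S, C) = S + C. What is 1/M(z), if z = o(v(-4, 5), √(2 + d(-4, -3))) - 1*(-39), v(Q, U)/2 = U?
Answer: 37/1374 - I*√5/1374 ≈ 0.026929 - 0.0016274*I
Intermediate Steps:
v(Q, U) = 2*U
d(S, C) = C + S
o(F, L) = -2 + L (o(F, L) = L - 2 = -2 + L)
z = 37 + I*√5 (z = (-2 + √(2 + (-3 - 4))) - 1*(-39) = (-2 + √(2 - 7)) + 39 = (-2 + √(-5)) + 39 = (-2 + I*√5) + 39 = 37 + I*√5 ≈ 37.0 + 2.2361*I)
1/M(z) = 1/(37 + I*√5)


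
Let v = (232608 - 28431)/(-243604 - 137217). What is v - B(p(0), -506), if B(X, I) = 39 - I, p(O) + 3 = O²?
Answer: -207751622/380821 ≈ -545.54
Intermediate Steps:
p(O) = -3 + O²
v = -204177/380821 (v = 204177/(-380821) = 204177*(-1/380821) = -204177/380821 ≈ -0.53615)
v - B(p(0), -506) = -204177/380821 - (39 - 1*(-506)) = -204177/380821 - (39 + 506) = -204177/380821 - 1*545 = -204177/380821 - 545 = -207751622/380821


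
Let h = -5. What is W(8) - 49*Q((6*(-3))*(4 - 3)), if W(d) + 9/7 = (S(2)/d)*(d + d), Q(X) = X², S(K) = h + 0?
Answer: -111211/7 ≈ -15887.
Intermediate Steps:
S(K) = -5 (S(K) = -5 + 0 = -5)
W(d) = -79/7 (W(d) = -9/7 + (-5/d)*(d + d) = -9/7 + (-5/d)*(2*d) = -9/7 - 10 = -79/7)
W(8) - 49*Q((6*(-3))*(4 - 3)) = -79/7 - 49*324*(4 - 3)² = -79/7 - 49*(-18*1)² = -79/7 - 49*(-18)² = -79/7 - 49*324 = -79/7 - 15876 = -111211/7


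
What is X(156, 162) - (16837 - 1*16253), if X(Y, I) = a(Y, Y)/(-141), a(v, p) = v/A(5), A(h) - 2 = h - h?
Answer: -27474/47 ≈ -584.55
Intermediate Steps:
A(h) = 2 (A(h) = 2 + (h - h) = 2 + 0 = 2)
a(v, p) = v/2
X(Y, I) = -Y/282 (X(Y, I) = (Y/2)/(-141) = (Y/2)*(-1/141) = -Y/282)
X(156, 162) - (16837 - 1*16253) = -1/282*156 - (16837 - 1*16253) = -26/47 - (16837 - 16253) = -26/47 - 1*584 = -26/47 - 584 = -27474/47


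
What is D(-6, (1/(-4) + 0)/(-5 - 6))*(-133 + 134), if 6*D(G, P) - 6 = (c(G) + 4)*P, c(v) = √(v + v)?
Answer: 67/66 + I*√3/132 ≈ 1.0152 + 0.013122*I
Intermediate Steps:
c(v) = √2*√v (c(v) = √(2*v) = √2*√v)
D(G, P) = 1 + P*(4 + √2*√G)/6 (D(G, P) = 1 + ((√2*√G + 4)*P)/6 = 1 + ((4 + √2*√G)*P)/6 = 1 + (P*(4 + √2*√G))/6 = 1 + P*(4 + √2*√G)/6)
D(-6, (1/(-4) + 0)/(-5 - 6))*(-133 + 134) = (1 + 2*((1/(-4) + 0)/(-5 - 6))/3 + ((1/(-4) + 0)/(-5 - 6))*√2*√(-6)/6)*(-133 + 134) = (1 + 2*((-¼ + 0)/(-11))/3 + ((-¼ + 0)/(-11))*√2*(I*√6)/6)*1 = (1 + 2*(-¼*(-1/11))/3 + (-¼*(-1/11))*√2*(I*√6)/6)*1 = (1 + (⅔)*(1/44) + (⅙)*(1/44)*√2*(I*√6))*1 = (1 + 1/66 + I*√3/132)*1 = (67/66 + I*√3/132)*1 = 67/66 + I*√3/132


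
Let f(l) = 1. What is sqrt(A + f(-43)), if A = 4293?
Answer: sqrt(4294) ≈ 65.529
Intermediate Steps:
sqrt(A + f(-43)) = sqrt(4293 + 1) = sqrt(4294)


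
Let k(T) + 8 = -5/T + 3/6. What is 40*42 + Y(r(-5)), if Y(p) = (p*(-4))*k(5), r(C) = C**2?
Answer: 2530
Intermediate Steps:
k(T) = -15/2 - 5/T (k(T) = -8 + (-5/T + 3/6) = -8 + (-5/T + 3*(1/6)) = -8 + (-5/T + 1/2) = -8 + (1/2 - 5/T) = -15/2 - 5/T)
Y(p) = 34*p (Y(p) = (p*(-4))*(-15/2 - 5/5) = (-4*p)*(-15/2 - 5*1/5) = (-4*p)*(-15/2 - 1) = -4*p*(-17/2) = 34*p)
40*42 + Y(r(-5)) = 40*42 + 34*(-5)**2 = 1680 + 34*25 = 1680 + 850 = 2530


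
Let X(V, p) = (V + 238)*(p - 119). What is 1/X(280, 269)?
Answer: 1/77700 ≈ 1.2870e-5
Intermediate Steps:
X(V, p) = (-119 + p)*(238 + V) (X(V, p) = (238 + V)*(-119 + p) = (-119 + p)*(238 + V))
1/X(280, 269) = 1/(-28322 - 119*280 + 238*269 + 280*269) = 1/(-28322 - 33320 + 64022 + 75320) = 1/77700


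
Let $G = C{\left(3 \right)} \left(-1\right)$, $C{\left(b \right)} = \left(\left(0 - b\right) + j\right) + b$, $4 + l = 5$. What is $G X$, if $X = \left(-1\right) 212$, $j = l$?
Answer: $212$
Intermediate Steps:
$l = 1$ ($l = -4 + 5 = 1$)
$j = 1$
$C{\left(b \right)} = 1$ ($C{\left(b \right)} = \left(\left(0 - b\right) + 1\right) + b = \left(- b + 1\right) + b = \left(1 - b\right) + b = 1$)
$G = -1$ ($G = 1 \left(-1\right) = -1$)
$X = -212$
$G X = \left(-1\right) \left(-212\right) = 212$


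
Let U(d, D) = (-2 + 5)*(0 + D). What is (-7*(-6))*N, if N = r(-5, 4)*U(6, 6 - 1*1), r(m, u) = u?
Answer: 2520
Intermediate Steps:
U(d, D) = 3*D
N = 60 (N = 4*(3*(6 - 1*1)) = 4*(3*(6 - 1)) = 4*(3*5) = 4*15 = 60)
(-7*(-6))*N = -7*(-6)*60 = 42*60 = 2520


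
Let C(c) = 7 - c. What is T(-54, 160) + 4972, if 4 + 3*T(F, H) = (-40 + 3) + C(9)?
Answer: 14873/3 ≈ 4957.7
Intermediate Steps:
T(F, H) = -43/3 (T(F, H) = -4/3 + ((-40 + 3) + (7 - 1*9))/3 = -4/3 + (-37 + (7 - 9))/3 = -4/3 + (-37 - 2)/3 = -4/3 + (1/3)*(-39) = -4/3 - 13 = -43/3)
T(-54, 160) + 4972 = -43/3 + 4972 = 14873/3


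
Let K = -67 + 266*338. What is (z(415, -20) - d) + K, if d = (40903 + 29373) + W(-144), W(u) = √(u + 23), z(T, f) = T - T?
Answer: 19565 - 11*I ≈ 19565.0 - 11.0*I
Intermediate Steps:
z(T, f) = 0
K = 89841 (K = -67 + 89908 = 89841)
W(u) = √(23 + u)
d = 70276 + 11*I (d = (40903 + 29373) + √(23 - 144) = 70276 + √(-121) = 70276 + 11*I ≈ 70276.0 + 11.0*I)
(z(415, -20) - d) + K = (0 - (70276 + 11*I)) + 89841 = (0 + (-70276 - 11*I)) + 89841 = (-70276 - 11*I) + 89841 = 19565 - 11*I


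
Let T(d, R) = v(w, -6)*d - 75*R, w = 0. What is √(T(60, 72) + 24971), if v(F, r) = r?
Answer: √19211 ≈ 138.60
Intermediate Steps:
T(d, R) = -75*R - 6*d (T(d, R) = -6*d - 75*R = -75*R - 6*d)
√(T(60, 72) + 24971) = √((-75*72 - 6*60) + 24971) = √((-5400 - 360) + 24971) = √(-5760 + 24971) = √19211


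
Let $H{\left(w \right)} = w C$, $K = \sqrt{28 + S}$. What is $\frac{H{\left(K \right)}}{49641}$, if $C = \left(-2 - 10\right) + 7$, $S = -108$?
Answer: $- \frac{20 i \sqrt{5}}{49641} \approx - 0.0009009 i$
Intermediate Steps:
$C = -5$ ($C = -12 + 7 = -5$)
$K = 4 i \sqrt{5}$ ($K = \sqrt{28 - 108} = \sqrt{-80} = 4 i \sqrt{5} \approx 8.9443 i$)
$H{\left(w \right)} = - 5 w$ ($H{\left(w \right)} = w \left(-5\right) = - 5 w$)
$\frac{H{\left(K \right)}}{49641} = \frac{\left(-5\right) 4 i \sqrt{5}}{49641} = - 20 i \sqrt{5} \cdot \frac{1}{49641} = - \frac{20 i \sqrt{5}}{49641}$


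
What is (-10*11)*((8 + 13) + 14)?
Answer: -3850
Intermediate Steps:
(-10*11)*((8 + 13) + 14) = -110*(21 + 14) = -110*35 = -3850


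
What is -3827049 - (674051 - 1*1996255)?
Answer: -2504845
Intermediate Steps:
-3827049 - (674051 - 1*1996255) = -3827049 - (674051 - 1996255) = -3827049 - 1*(-1322204) = -3827049 + 1322204 = -2504845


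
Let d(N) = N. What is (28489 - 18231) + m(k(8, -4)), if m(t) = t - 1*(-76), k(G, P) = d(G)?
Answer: 10342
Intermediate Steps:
k(G, P) = G
m(t) = 76 + t (m(t) = t + 76 = 76 + t)
(28489 - 18231) + m(k(8, -4)) = (28489 - 18231) + (76 + 8) = 10258 + 84 = 10342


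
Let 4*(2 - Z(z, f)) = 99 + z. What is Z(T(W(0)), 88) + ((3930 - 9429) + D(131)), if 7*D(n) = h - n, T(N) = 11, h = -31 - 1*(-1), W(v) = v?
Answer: -11095/2 ≈ -5547.5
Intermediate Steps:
h = -30 (h = -31 + 1 = -30)
D(n) = -30/7 - n/7 (D(n) = (-30 - n)/7 = -30/7 - n/7)
Z(z, f) = -91/4 - z/4 (Z(z, f) = 2 - (99 + z)/4 = 2 + (-99/4 - z/4) = -91/4 - z/4)
Z(T(W(0)), 88) + ((3930 - 9429) + D(131)) = (-91/4 - ¼*11) + ((3930 - 9429) + (-30/7 - ⅐*131)) = (-91/4 - 11/4) + (-5499 + (-30/7 - 131/7)) = -51/2 + (-5499 - 23) = -51/2 - 5522 = -11095/2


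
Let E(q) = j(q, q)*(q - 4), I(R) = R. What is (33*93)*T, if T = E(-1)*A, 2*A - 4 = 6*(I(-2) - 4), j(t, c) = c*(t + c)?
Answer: 491040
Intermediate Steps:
j(t, c) = c*(c + t)
E(q) = 2*q²*(-4 + q) (E(q) = (q*(q + q))*(q - 4) = (q*(2*q))*(-4 + q) = (2*q²)*(-4 + q) = 2*q²*(-4 + q))
A = -16 (A = 2 + (6*(-2 - 4))/2 = 2 + (6*(-6))/2 = 2 + (½)*(-36) = 2 - 18 = -16)
T = 160 (T = (2*(-1)²*(-4 - 1))*(-16) = (2*1*(-5))*(-16) = -10*(-16) = 160)
(33*93)*T = (33*93)*160 = 3069*160 = 491040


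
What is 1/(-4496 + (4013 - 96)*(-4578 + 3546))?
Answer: -1/4046840 ≈ -2.4711e-7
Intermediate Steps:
1/(-4496 + (4013 - 96)*(-4578 + 3546)) = 1/(-4496 + 3917*(-1032)) = 1/(-4496 - 4042344) = 1/(-4046840) = -1/4046840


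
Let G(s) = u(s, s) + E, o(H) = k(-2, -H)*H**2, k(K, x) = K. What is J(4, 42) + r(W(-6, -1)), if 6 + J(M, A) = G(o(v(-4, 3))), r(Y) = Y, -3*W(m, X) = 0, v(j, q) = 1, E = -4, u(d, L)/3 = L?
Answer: -16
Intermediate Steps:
u(d, L) = 3*L
W(m, X) = 0 (W(m, X) = -1/3*0 = 0)
o(H) = -2*H**2
G(s) = -4 + 3*s (G(s) = 3*s - 4 = -4 + 3*s)
J(M, A) = -16 (J(M, A) = -6 + (-4 + 3*(-2*1**2)) = -6 + (-4 + 3*(-2*1)) = -6 + (-4 + 3*(-2)) = -6 + (-4 - 6) = -6 - 10 = -16)
J(4, 42) + r(W(-6, -1)) = -16 + 0 = -16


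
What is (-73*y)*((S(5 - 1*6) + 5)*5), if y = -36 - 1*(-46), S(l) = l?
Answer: -14600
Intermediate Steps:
y = 10 (y = -36 + 46 = 10)
(-73*y)*((S(5 - 1*6) + 5)*5) = (-73*10)*(((5 - 1*6) + 5)*5) = -730*((5 - 6) + 5)*5 = -730*(-1 + 5)*5 = -2920*5 = -730*20 = -14600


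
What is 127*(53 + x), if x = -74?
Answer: -2667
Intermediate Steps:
127*(53 + x) = 127*(53 - 74) = 127*(-21) = -2667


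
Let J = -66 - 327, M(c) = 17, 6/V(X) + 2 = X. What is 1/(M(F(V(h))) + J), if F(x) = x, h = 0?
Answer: -1/376 ≈ -0.0026596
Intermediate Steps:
V(X) = 6/(-2 + X)
J = -393
1/(M(F(V(h))) + J) = 1/(17 - 393) = 1/(-376) = -1/376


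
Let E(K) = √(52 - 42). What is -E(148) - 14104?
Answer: -14104 - √10 ≈ -14107.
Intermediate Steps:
E(K) = √10
-E(148) - 14104 = -√10 - 14104 = -14104 - √10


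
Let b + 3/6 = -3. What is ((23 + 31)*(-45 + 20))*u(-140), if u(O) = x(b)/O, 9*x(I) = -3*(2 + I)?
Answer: 135/28 ≈ 4.8214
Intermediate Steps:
b = -7/2 (b = -½ - 3 = -7/2 ≈ -3.5000)
x(I) = -⅔ - I/3 (x(I) = (-3*(2 + I))/9 = (-6 - 3*I)/9 = -⅔ - I/3)
u(O) = 1/(2*O) (u(O) = (-⅔ - ⅓*(-7/2))/O = (-⅔ + 7/6)/O = 1/(2*O))
((23 + 31)*(-45 + 20))*u(-140) = ((23 + 31)*(-45 + 20))*((½)/(-140)) = (54*(-25))*((½)*(-1/140)) = -1350*(-1/280) = 135/28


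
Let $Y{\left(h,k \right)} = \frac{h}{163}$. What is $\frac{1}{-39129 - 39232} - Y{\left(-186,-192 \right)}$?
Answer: $\frac{14574983}{12772843} \approx 1.1411$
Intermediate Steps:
$Y{\left(h,k \right)} = \frac{h}{163}$ ($Y{\left(h,k \right)} = h \frac{1}{163} = \frac{h}{163}$)
$\frac{1}{-39129 - 39232} - Y{\left(-186,-192 \right)} = \frac{1}{-39129 - 39232} - \frac{1}{163} \left(-186\right) = \frac{1}{-78361} - - \frac{186}{163} = - \frac{1}{78361} + \frac{186}{163} = \frac{14574983}{12772843}$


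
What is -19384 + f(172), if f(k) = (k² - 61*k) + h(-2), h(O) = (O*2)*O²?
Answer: -308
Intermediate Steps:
h(O) = 2*O³ (h(O) = (2*O)*O² = 2*O³)
f(k) = -16 + k² - 61*k (f(k) = (k² - 61*k) + 2*(-2)³ = (k² - 61*k) + 2*(-8) = (k² - 61*k) - 16 = -16 + k² - 61*k)
-19384 + f(172) = -19384 + (-16 + 172² - 61*172) = -19384 + (-16 + 29584 - 10492) = -19384 + 19076 = -308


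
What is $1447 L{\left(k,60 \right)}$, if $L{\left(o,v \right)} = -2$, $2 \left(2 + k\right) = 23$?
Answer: $-2894$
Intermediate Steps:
$k = \frac{19}{2}$ ($k = -2 + \frac{1}{2} \cdot 23 = -2 + \frac{23}{2} = \frac{19}{2} \approx 9.5$)
$1447 L{\left(k,60 \right)} = 1447 \left(-2\right) = -2894$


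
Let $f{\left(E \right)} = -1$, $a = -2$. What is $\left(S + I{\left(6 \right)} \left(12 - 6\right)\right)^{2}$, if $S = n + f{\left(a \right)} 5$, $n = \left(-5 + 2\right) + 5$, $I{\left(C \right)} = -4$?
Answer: $729$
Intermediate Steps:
$n = 2$ ($n = -3 + 5 = 2$)
$S = -3$ ($S = 2 - 5 = -3$)
$\left(S + I{\left(6 \right)} \left(12 - 6\right)\right)^{2} = \left(-3 - 4 \left(12 - 6\right)\right)^{2} = \left(-3 - 24\right)^{2} = \left(-27\right)^{2} = 729$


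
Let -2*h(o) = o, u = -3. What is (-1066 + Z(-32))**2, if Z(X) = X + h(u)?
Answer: 4809249/4 ≈ 1.2023e+6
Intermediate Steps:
h(o) = -o/2
Z(X) = 3/2 + X (Z(X) = X - 1/2*(-3) = X + 3/2 = 3/2 + X)
(-1066 + Z(-32))**2 = (-1066 + (3/2 - 32))**2 = (-1066 - 61/2)**2 = (-2193/2)**2 = 4809249/4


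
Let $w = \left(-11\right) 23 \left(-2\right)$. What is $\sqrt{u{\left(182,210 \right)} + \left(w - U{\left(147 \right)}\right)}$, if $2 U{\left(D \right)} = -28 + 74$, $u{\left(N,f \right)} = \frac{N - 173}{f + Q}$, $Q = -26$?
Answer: $\frac{\sqrt{4088526}}{92} \approx 21.978$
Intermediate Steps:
$u{\left(N,f \right)} = \frac{-173 + N}{-26 + f}$ ($u{\left(N,f \right)} = \frac{N - 173}{f - 26} = \frac{-173 + N}{-26 + f}$)
$w = 506$ ($w = \left(-253\right) \left(-2\right) = 506$)
$U{\left(D \right)} = 23$ ($U{\left(D \right)} = \frac{-28 + 74}{2} = \frac{1}{2} \cdot 46 = 23$)
$\sqrt{u{\left(182,210 \right)} + \left(w - U{\left(147 \right)}\right)} = \sqrt{\frac{-173 + 182}{-26 + 210} + \left(506 - 23\right)} = \sqrt{\frac{1}{184} \cdot 9 + \left(506 - 23\right)} = \sqrt{\frac{1}{184} \cdot 9 + 483} = \sqrt{\frac{9}{184} + 483} = \sqrt{\frac{88881}{184}} = \frac{\sqrt{4088526}}{92}$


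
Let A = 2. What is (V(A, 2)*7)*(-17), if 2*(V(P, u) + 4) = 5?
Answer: 357/2 ≈ 178.50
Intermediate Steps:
V(P, u) = -3/2 (V(P, u) = -4 + (½)*5 = -4 + 5/2 = -3/2)
(V(A, 2)*7)*(-17) = -3/2*7*(-17) = -21/2*(-17) = 357/2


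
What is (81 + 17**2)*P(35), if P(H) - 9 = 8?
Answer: 6290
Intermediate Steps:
P(H) = 17 (P(H) = 9 + 8 = 17)
(81 + 17**2)*P(35) = (81 + 17**2)*17 = (81 + 289)*17 = 370*17 = 6290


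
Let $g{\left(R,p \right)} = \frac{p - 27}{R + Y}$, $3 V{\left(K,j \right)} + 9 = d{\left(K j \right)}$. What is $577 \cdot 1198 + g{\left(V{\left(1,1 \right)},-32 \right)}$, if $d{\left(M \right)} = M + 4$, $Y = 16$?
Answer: $\frac{30414647}{44} \approx 6.9124 \cdot 10^{5}$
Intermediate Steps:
$d{\left(M \right)} = 4 + M$
$V{\left(K,j \right)} = - \frac{5}{3} + \frac{K j}{3}$ ($V{\left(K,j \right)} = -3 + \frac{4 + K j}{3} = -3 + \left(\frac{4}{3} + \frac{K j}{3}\right) = - \frac{5}{3} + \frac{K j}{3}$)
$g{\left(R,p \right)} = \frac{-27 + p}{16 + R}$ ($g{\left(R,p \right)} = \frac{p - 27}{R + 16} = \frac{-27 + p}{16 + R}$)
$577 \cdot 1198 + g{\left(V{\left(1,1 \right)},-32 \right)} = 577 \cdot 1198 + \frac{-27 - 32}{16 - \left(\frac{5}{3} - \frac{1}{3}\right)} = 691246 + \frac{1}{16 + \left(- \frac{5}{3} + \frac{1}{3}\right)} \left(-59\right) = 691246 + \frac{1}{16 - \frac{4}{3}} \left(-59\right) = 691246 + \frac{1}{\frac{44}{3}} \left(-59\right) = 691246 + \frac{3}{44} \left(-59\right) = 691246 - \frac{177}{44} = \frac{30414647}{44}$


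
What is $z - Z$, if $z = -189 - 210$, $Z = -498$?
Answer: $99$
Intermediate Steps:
$z = -399$
$z - Z = -399 - -498 = -399 + 498 = 99$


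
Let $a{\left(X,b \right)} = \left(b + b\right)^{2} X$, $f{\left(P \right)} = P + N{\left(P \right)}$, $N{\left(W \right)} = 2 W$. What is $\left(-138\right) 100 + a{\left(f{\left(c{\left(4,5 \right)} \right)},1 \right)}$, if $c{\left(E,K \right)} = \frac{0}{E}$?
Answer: $-13800$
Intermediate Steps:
$c{\left(E,K \right)} = 0$
$f{\left(P \right)} = 3 P$ ($f{\left(P \right)} = P + 2 P = 3 P$)
$a{\left(X,b \right)} = 4 X b^{2}$ ($a{\left(X,b \right)} = \left(2 b\right)^{2} X = 4 b^{2} X = 4 X b^{2}$)
$\left(-138\right) 100 + a{\left(f{\left(c{\left(4,5 \right)} \right)},1 \right)} = \left(-138\right) 100 + 4 \cdot 3 \cdot 0 \cdot 1^{2} = -13800 + 4 \cdot 0 \cdot 1 = -13800 + 0 = -13800$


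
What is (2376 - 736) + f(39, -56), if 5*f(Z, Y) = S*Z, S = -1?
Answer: 8161/5 ≈ 1632.2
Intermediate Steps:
f(Z, Y) = -Z/5 (f(Z, Y) = (-Z)/5 = -Z/5)
(2376 - 736) + f(39, -56) = (2376 - 736) - 1/5*39 = 1640 - 39/5 = 8161/5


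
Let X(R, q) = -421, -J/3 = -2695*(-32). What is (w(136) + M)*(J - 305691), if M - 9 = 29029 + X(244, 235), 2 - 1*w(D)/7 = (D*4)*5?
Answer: -5413265901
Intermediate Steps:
J = -258720 (J = -(-8085)*(-32) = -3*86240 = -258720)
w(D) = 14 - 140*D (w(D) = 14 - 7*D*4*5 = 14 - 7*4*D*5 = 14 - 140*D)
M = 28617 (M = 9 + (29029 - 421) = 9 + 28608 = 28617)
(w(136) + M)*(J - 305691) = ((14 - 140*136) + 28617)*(-258720 - 305691) = ((14 - 19040) + 28617)*(-564411) = (-19026 + 28617)*(-564411) = 9591*(-564411) = -5413265901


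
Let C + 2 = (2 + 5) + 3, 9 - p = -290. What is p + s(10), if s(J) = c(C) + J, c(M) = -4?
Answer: 305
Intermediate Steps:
p = 299 (p = 9 - 1*(-290) = 9 + 290 = 299)
C = 8 (C = -2 + ((2 + 5) + 3) = -2 + (7 + 3) = -2 + 10 = 8)
s(J) = -4 + J
p + s(10) = 299 + (-4 + 10) = 299 + 6 = 305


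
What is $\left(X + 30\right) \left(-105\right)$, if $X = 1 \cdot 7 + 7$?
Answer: $-4620$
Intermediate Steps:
$X = 14$ ($X = 7 + 7 = 14$)
$\left(X + 30\right) \left(-105\right) = \left(14 + 30\right) \left(-105\right) = 44 \left(-105\right) = -4620$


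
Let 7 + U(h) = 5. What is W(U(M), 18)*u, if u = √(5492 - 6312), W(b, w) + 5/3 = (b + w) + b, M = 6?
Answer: 74*I*√205/3 ≈ 353.17*I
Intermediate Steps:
U(h) = -2 (U(h) = -7 + 5 = -2)
W(b, w) = -5/3 + w + 2*b (W(b, w) = -5/3 + ((b + w) + b) = -5/3 + (w + 2*b) = -5/3 + w + 2*b)
u = 2*I*√205 (u = √(-820) = 2*I*√205 ≈ 28.636*I)
W(U(M), 18)*u = (-5/3 + 18 + 2*(-2))*(2*I*√205) = (-5/3 + 18 - 4)*(2*I*√205) = 37*(2*I*√205)/3 = 74*I*√205/3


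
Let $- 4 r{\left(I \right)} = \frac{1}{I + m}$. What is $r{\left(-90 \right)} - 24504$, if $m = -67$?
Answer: $- \frac{15388511}{628} \approx -24504.0$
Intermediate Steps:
$r{\left(I \right)} = - \frac{1}{4 \left(-67 + I\right)}$ ($r{\left(I \right)} = - \frac{1}{4 \left(I - 67\right)} = - \frac{1}{4 \left(-67 + I\right)}$)
$r{\left(-90 \right)} - 24504 = - \frac{1}{-268 + 4 \left(-90\right)} - 24504 = - \frac{1}{-268 - 360} - 24504 = - \frac{1}{-628} - 24504 = \left(-1\right) \left(- \frac{1}{628}\right) - 24504 = \frac{1}{628} - 24504 = - \frac{15388511}{628}$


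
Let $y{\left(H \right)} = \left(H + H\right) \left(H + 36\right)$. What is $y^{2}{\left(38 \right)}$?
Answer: $31629376$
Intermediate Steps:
$y{\left(H \right)} = 2 H \left(36 + H\right)$
$y^{2}{\left(38 \right)} = \left(2 \cdot 38 \left(36 + 38\right)\right)^{2} = \left(2 \cdot 38 \cdot 74\right)^{2} = 5624^{2} = 31629376$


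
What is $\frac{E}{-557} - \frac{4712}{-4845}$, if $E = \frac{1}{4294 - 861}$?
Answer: $\frac{474220633}{487606155} \approx 0.97255$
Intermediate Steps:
$E = \frac{1}{3433} \approx 0.00029129$
$\frac{E}{-557} - \frac{4712}{-4845} = \frac{1}{3433 \left(-557\right)} - \frac{4712}{-4845} = \frac{1}{3433} \left(- \frac{1}{557}\right) - - \frac{248}{255} = - \frac{1}{1912181} + \frac{248}{255} = \frac{474220633}{487606155}$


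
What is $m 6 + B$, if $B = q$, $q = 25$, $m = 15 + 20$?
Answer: $235$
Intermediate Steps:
$m = 35$
$B = 25$
$m 6 + B = 35 \cdot 6 + 25 = 210 + 25 = 235$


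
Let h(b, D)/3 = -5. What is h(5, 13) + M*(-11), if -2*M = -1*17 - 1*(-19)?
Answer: -4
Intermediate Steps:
h(b, D) = -15 (h(b, D) = 3*(-5) = -15)
M = -1 (M = -(-1*17 - 1*(-19))/2 = -(-17 + 19)/2 = -1/2*2 = -1)
h(5, 13) + M*(-11) = -15 - 1*(-11) = -15 + 11 = -4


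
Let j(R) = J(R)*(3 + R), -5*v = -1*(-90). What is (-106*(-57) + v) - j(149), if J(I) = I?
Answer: -16624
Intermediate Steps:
v = -18 (v = -(-1)*(-90)/5 = -⅕*90 = -18)
j(R) = R*(3 + R)
(-106*(-57) + v) - j(149) = (-106*(-57) - 18) - 149*(3 + 149) = (6042 - 18) - 149*152 = 6024 - 1*22648 = 6024 - 22648 = -16624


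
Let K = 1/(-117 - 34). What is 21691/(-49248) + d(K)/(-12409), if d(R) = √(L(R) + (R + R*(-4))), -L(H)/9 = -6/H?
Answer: -21691/49248 - I*√185918901/1873759 ≈ -0.44044 - 0.0072769*I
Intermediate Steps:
L(H) = 54/H (L(H) = -(-54)/H = 54/H)
K = -1/151 (K = 1/(-151) = -1/151 ≈ -0.0066225)
d(R) = √(-3*R + 54/R) (d(R) = √(54/R + (R + R*(-4))) = √(54/R + (R - 4*R)) = √(54/R - 3*R) = √(-3*R + 54/R))
21691/(-49248) + d(K)/(-12409) = 21691/(-49248) + √(-3*(-1/151) + 54/(-1/151))/(-12409) = 21691*(-1/49248) + √(3/151 + 54*(-151))*(-1/12409) = -21691/49248 + √(3/151 - 8154)*(-1/12409) = -21691/49248 + √(-1231251/151)*(-1/12409) = -21691/49248 + (I*√185918901/151)*(-1/12409) = -21691/49248 - I*√185918901/1873759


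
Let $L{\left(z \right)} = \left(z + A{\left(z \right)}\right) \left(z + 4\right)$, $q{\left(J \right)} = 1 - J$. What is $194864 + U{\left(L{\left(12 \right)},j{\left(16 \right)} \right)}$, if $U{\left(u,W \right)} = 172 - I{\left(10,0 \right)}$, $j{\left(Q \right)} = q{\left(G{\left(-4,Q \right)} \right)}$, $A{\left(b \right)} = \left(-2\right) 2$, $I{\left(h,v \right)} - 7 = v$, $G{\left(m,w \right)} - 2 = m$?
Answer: $195029$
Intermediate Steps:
$G{\left(m,w \right)} = 2 + m$
$I{\left(h,v \right)} = 7 + v$
$A{\left(b \right)} = -4$
$j{\left(Q \right)} = 3$ ($j{\left(Q \right)} = 1 - \left(2 - 4\right) = 1 - -2 = 1 + 2 = 3$)
$L{\left(z \right)} = \left(-4 + z\right) \left(4 + z\right)$ ($L{\left(z \right)} = \left(z - 4\right) \left(z + 4\right) = \left(-4 + z\right) \left(4 + z\right)$)
$U{\left(u,W \right)} = 165$ ($U{\left(u,W \right)} = 172 - \left(7 + 0\right) = 172 - 7 = 165$)
$194864 + U{\left(L{\left(12 \right)},j{\left(16 \right)} \right)} = 194864 + 165 = 195029$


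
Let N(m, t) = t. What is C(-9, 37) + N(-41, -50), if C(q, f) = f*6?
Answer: 172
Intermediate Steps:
C(q, f) = 6*f
C(-9, 37) + N(-41, -50) = 6*37 - 50 = 222 - 50 = 172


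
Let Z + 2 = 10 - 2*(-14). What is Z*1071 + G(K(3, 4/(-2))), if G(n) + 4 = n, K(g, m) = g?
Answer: 38555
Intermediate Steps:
G(n) = -4 + n
Z = 36 (Z = -2 + (10 - 2*(-14)) = -2 + (10 + 28) = -2 + 38 = 36)
Z*1071 + G(K(3, 4/(-2))) = 36*1071 + (-4 + 3) = 38556 - 1 = 38555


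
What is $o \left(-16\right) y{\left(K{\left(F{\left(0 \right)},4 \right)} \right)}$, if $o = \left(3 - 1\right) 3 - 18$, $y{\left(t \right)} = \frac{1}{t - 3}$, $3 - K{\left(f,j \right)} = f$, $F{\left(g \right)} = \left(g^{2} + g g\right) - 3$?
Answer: $64$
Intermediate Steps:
$F{\left(g \right)} = -3 + 2 g^{2}$ ($F{\left(g \right)} = \left(g^{2} + g^{2}\right) - 3 = 2 g^{2} - 3 = -3 + 2 g^{2}$)
$K{\left(f,j \right)} = 3 - f$
$y{\left(t \right)} = \frac{1}{-3 + t}$
$o = -12$ ($o = 2 \cdot 3 - 18 = 6 - 18 = -12$)
$o \left(-16\right) y{\left(K{\left(F{\left(0 \right)},4 \right)} \right)} = \frac{\left(-12\right) \left(-16\right)}{-3 + \left(3 - \left(-3 + 2 \cdot 0^{2}\right)\right)} = \frac{192}{-3 + \left(3 - \left(-3 + 2 \cdot 0\right)\right)} = \frac{192}{-3 + \left(3 - \left(-3 + 0\right)\right)} = \frac{192}{-3 + \left(3 - -3\right)} = \frac{192}{-3 + \left(3 + 3\right)} = \frac{192}{-3 + 6} = \frac{192}{3} = 192 \cdot \frac{1}{3} = 64$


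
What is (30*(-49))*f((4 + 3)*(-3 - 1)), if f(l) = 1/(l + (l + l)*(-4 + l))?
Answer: -⅚ ≈ -0.83333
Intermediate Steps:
f(l) = 1/(l + 2*l*(-4 + l)) (f(l) = 1/(l + (2*l)*(-4 + l)) = 1/(l + 2*l*(-4 + l)))
(30*(-49))*f((4 + 3)*(-3 - 1)) = (30*(-49))*(1/((((4 + 3)*(-3 - 1)))*(-7 + 2*((4 + 3)*(-3 - 1))))) = -1470/((7*(-4))*(-7 + 2*(7*(-4)))) = -1470/((-28)*(-7 + 2*(-28))) = -(-105)/(2*(-7 - 56)) = -(-105)/(2*(-63)) = -(-105)*(-1)/(2*63) = -1470*1/1764 = -⅚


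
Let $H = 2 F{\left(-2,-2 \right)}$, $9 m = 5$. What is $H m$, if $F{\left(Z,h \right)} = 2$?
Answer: $\frac{20}{9} \approx 2.2222$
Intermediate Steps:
$m = \frac{5}{9}$ ($m = \frac{1}{9} \cdot 5 = \frac{5}{9} \approx 0.55556$)
$H = 4$ ($H = 2 \cdot 2 = 4$)
$H m = 4 \cdot \frac{5}{9} = \frac{20}{9}$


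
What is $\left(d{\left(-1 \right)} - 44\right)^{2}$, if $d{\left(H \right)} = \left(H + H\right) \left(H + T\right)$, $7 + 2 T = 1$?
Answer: $1296$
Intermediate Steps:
$T = -3$ ($T = - \frac{7}{2} + \frac{1}{2} \cdot 1 = - \frac{7}{2} + \frac{1}{2} = -3$)
$d{\left(H \right)} = 2 H \left(-3 + H\right)$ ($d{\left(H \right)} = \left(H + H\right) \left(H - 3\right) = 2 H \left(-3 + H\right)$)
$\left(d{\left(-1 \right)} - 44\right)^{2} = \left(2 \left(-1\right) \left(-3 - 1\right) - 44\right)^{2} = \left(2 \left(-1\right) \left(-4\right) - 44\right)^{2} = \left(8 - 44\right)^{2} = \left(-36\right)^{2} = 1296$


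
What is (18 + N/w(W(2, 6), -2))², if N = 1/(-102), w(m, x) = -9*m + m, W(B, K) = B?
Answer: 863008129/2663424 ≈ 324.02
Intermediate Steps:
w(m, x) = -8*m
N = -1/102 ≈ -0.0098039
(18 + N/w(W(2, 6), -2))² = (18 - 1/(102*((-8*2))))² = (18 - 1/102/(-16))² = (18 - 1/102*(-1/16))² = (18 + 1/1632)² = (29377/1632)² = 863008129/2663424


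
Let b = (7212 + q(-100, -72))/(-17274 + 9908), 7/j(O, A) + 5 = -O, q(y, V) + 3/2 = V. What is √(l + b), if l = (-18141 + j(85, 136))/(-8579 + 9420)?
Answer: I*√275168692105/110490 ≈ 4.7476*I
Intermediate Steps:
q(y, V) = -3/2 + V
j(O, A) = 7/(-5 - O)
b = -14277/14732 (b = (7212 + (-3/2 - 72))/(-17274 + 9908) = (7212 - 147/2)/(-7366) = (14277/2)*(-1/7366) = -14277/14732 ≈ -0.96912)
l = -1632697/75690 (l = (-18141 - 7/(5 + 85))/(-8579 + 9420) = (-18141 - 7/90)/841 = (-18141 - 7*1/90)*(1/841) = (-18141 - 7/90)*(1/841) = -1632697/90*1/841 = -1632697/75690 ≈ -21.571)
√(l + b) = √(-1632697/75690 - 14277/14732) = √(-433336523/19225260) = I*√275168692105/110490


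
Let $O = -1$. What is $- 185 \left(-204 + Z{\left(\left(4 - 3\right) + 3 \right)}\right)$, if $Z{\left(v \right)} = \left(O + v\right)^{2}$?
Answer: $36075$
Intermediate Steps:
$Z{\left(v \right)} = \left(-1 + v\right)^{2}$
$- 185 \left(-204 + Z{\left(\left(4 - 3\right) + 3 \right)}\right) = - 185 \left(-204 + \left(-1 + \left(\left(4 - 3\right) + 3\right)\right)^{2}\right) = - 185 \left(-204 + \left(-1 + \left(1 + 3\right)\right)^{2}\right) = - 185 \left(-204 + \left(-1 + 4\right)^{2}\right) = - 185 \left(-204 + 3^{2}\right) = - 185 \left(-204 + 9\right) = \left(-185\right) \left(-195\right) = 36075$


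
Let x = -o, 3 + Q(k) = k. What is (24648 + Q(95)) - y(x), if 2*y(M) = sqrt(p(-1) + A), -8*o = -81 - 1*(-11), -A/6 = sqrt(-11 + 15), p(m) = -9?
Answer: 24740 - I*sqrt(21)/2 ≈ 24740.0 - 2.2913*I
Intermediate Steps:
Q(k) = -3 + k
A = -12 (A = -6*sqrt(-11 + 15) = -6*sqrt(4) = -6*2 = -12)
o = 35/4 (o = -(-81 - 1*(-11))/8 = -(-81 + 11)/8 = -1/8*(-70) = 35/4 ≈ 8.7500)
x = -35/4 (x = -1*35/4 = -35/4 ≈ -8.7500)
y(M) = I*sqrt(21)/2 (y(M) = sqrt(-9 - 12)/2 = sqrt(-21)/2 = (I*sqrt(21))/2 = I*sqrt(21)/2)
(24648 + Q(95)) - y(x) = (24648 + (-3 + 95)) - I*sqrt(21)/2 = (24648 + 92) - I*sqrt(21)/2 = 24740 - I*sqrt(21)/2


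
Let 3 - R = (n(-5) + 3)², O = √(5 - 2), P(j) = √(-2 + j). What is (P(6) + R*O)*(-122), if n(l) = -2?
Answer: -244 - 244*√3 ≈ -666.62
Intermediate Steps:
O = √3 ≈ 1.7320
R = 2 (R = 3 - (-2 + 3)² = 3 - 1*1² = 3 - 1*1 = 3 - 1 = 2)
(P(6) + R*O)*(-122) = (√(-2 + 6) + 2*√3)*(-122) = (√4 + 2*√3)*(-122) = (2 + 2*√3)*(-122) = -244 - 244*√3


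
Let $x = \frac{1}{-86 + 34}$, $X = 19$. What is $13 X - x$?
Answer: $\frac{12845}{52} \approx 247.02$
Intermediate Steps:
$x = - \frac{1}{52}$ ($x = \frac{1}{-52} = - \frac{1}{52} \approx -0.019231$)
$13 X - x = 13 \cdot 19 - - \frac{1}{52} = 247 + \frac{1}{52} = \frac{12845}{52}$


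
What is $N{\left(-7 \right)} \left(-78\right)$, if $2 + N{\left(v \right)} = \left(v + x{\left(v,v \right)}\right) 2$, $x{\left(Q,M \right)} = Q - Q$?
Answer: $1248$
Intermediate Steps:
$x{\left(Q,M \right)} = 0$
$N{\left(v \right)} = -2 + 2 v$ ($N{\left(v \right)} = -2 + \left(v + 0\right) 2 = -2 + v 2 = -2 + 2 v$)
$N{\left(-7 \right)} \left(-78\right) = \left(-2 + 2 \left(-7\right)\right) \left(-78\right) = \left(-2 - 14\right) \left(-78\right) = \left(-16\right) \left(-78\right) = 1248$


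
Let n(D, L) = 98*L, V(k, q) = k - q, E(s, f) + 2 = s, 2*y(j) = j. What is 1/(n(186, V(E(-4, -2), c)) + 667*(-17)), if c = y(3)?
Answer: -1/12074 ≈ -8.2823e-5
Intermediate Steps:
y(j) = j/2
E(s, f) = -2 + s
c = 3/2 (c = (½)*3 = 3/2 ≈ 1.5000)
1/(n(186, V(E(-4, -2), c)) + 667*(-17)) = 1/(98*((-2 - 4) - 1*3/2) + 667*(-17)) = 1/(98*(-6 - 3/2) - 11339) = 1/(98*(-15/2) - 11339) = 1/(-735 - 11339) = 1/(-12074) = -1/12074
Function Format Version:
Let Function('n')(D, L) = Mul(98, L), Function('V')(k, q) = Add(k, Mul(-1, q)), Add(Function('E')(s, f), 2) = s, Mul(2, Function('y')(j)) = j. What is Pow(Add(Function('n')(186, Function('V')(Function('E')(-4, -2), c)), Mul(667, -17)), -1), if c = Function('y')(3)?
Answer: Rational(-1, 12074) ≈ -8.2823e-5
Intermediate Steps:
Function('y')(j) = Mul(Rational(1, 2), j)
Function('E')(s, f) = Add(-2, s)
c = Rational(3, 2) (c = Mul(Rational(1, 2), 3) = Rational(3, 2) ≈ 1.5000)
Pow(Add(Function('n')(186, Function('V')(Function('E')(-4, -2), c)), Mul(667, -17)), -1) = Pow(Add(Mul(98, Add(Add(-2, -4), Mul(-1, Rational(3, 2)))), Mul(667, -17)), -1) = Pow(Add(Mul(98, Add(-6, Rational(-3, 2))), -11339), -1) = Pow(Add(Mul(98, Rational(-15, 2)), -11339), -1) = Pow(Add(-735, -11339), -1) = Pow(-12074, -1) = Rational(-1, 12074)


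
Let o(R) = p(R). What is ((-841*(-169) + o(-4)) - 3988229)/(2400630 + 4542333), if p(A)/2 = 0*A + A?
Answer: -1282036/2314321 ≈ -0.55396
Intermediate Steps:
p(A) = 2*A (p(A) = 2*(0*A + A) = 2*(0 + A) = 2*A)
o(R) = 2*R
((-841*(-169) + o(-4)) - 3988229)/(2400630 + 4542333) = ((-841*(-169) + 2*(-4)) - 3988229)/(2400630 + 4542333) = ((142129 - 8) - 3988229)/6942963 = (142121 - 3988229)*(1/6942963) = -3846108*1/6942963 = -1282036/2314321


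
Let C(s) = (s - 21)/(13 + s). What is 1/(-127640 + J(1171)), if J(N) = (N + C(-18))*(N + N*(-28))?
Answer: -5/186988798 ≈ -2.6740e-8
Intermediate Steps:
C(s) = (-21 + s)/(13 + s)
J(N) = -27*N*(39/5 + N) (J(N) = (N + (-21 - 18)/(13 - 18))*(N + N*(-28)) = (N - 39/(-5))*(N - 28*N) = (N - 1/5*(-39))*(-27*N) = (N + 39/5)*(-27*N) = (39/5 + N)*(-27*N) = -27*N*(39/5 + N))
1/(-127640 + J(1171)) = 1/(-127640 - 27/5*1171*(39 + 5*1171)) = 1/(-127640 - 27/5*1171*(39 + 5855)) = 1/(-127640 - 27/5*1171*5894) = 1/(-127640 - 186350598/5) = 1/(-186988798/5) = -5/186988798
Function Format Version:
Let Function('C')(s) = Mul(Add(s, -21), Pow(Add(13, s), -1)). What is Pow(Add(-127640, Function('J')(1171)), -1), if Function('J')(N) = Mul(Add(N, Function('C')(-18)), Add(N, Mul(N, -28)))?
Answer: Rational(-5, 186988798) ≈ -2.6740e-8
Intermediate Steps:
Function('C')(s) = Mul(Pow(Add(13, s), -1), Add(-21, s)) (Function('C')(s) = Mul(Add(-21, s), Pow(Add(13, s), -1)) = Mul(Pow(Add(13, s), -1), Add(-21, s)))
Function('J')(N) = Mul(-27, N, Add(Rational(39, 5), N)) (Function('J')(N) = Mul(Add(N, Mul(Pow(Add(13, -18), -1), Add(-21, -18))), Add(N, Mul(N, -28))) = Mul(Add(N, Mul(Pow(-5, -1), -39)), Add(N, Mul(-28, N))) = Mul(Add(N, Mul(Rational(-1, 5), -39)), Mul(-27, N)) = Mul(Add(N, Rational(39, 5)), Mul(-27, N)) = Mul(Add(Rational(39, 5), N), Mul(-27, N)) = Mul(-27, N, Add(Rational(39, 5), N)))
Pow(Add(-127640, Function('J')(1171)), -1) = Pow(Add(-127640, Mul(Rational(-27, 5), 1171, Add(39, Mul(5, 1171)))), -1) = Pow(Add(-127640, Mul(Rational(-27, 5), 1171, Add(39, 5855))), -1) = Pow(Add(-127640, Mul(Rational(-27, 5), 1171, 5894)), -1) = Pow(Add(-127640, Rational(-186350598, 5)), -1) = Pow(Rational(-186988798, 5), -1) = Rational(-5, 186988798)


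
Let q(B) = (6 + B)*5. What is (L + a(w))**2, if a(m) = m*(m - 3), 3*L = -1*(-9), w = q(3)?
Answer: 3583449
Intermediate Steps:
q(B) = 30 + 5*B
w = 45 (w = 30 + 5*3 = 30 + 15 = 45)
L = 3 (L = (-1*(-9))/3 = (1/3)*9 = 3)
a(m) = m*(-3 + m)
(L + a(w))**2 = (3 + 45*(-3 + 45))**2 = (3 + 45*42)**2 = (3 + 1890)**2 = 1893**2 = 3583449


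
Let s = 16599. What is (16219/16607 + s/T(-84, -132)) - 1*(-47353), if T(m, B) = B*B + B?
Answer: 412085878081/8702068 ≈ 47355.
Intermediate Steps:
T(m, B) = B + B**2 (T(m, B) = B**2 + B = B + B**2)
(16219/16607 + s/T(-84, -132)) - 1*(-47353) = (16219/16607 + 16599/((-132*(1 - 132)))) - 1*(-47353) = (16219*(1/16607) + 16599/((-132*(-131)))) + 47353 = (16219/16607 + 16599/17292) + 47353 = (16219/16607 + 16599*(1/17292)) + 47353 = (16219/16607 + 503/524) + 47353 = 16852077/8702068 + 47353 = 412085878081/8702068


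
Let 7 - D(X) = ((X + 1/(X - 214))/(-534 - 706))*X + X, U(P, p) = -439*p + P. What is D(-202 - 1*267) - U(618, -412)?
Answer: -19143844421/105865 ≈ -1.8083e+5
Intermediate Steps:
U(P, p) = P - 439*p
D(X) = 7 - X - X*(-X/1240 - 1/(1240*(-214 + X))) (D(X) = 7 - (((X + 1/(X - 214))/(-534 - 706))*X + X) = 7 - (((X + 1/(-214 + X))/(-1240))*X + X) = 7 - ((-(X + 1/(-214 + X))/1240)*X + X) = 7 - ((-X/1240 - 1/(1240*(-214 + X)))*X + X) = 7 - (X*(-X/1240 - 1/(1240*(-214 + X))) + X) = 7 - (X + X*(-X/1240 - 1/(1240*(-214 + X)))) = 7 + (-X - X*(-X/1240 - 1/(1240*(-214 + X)))) = 7 - X - X*(-X/1240 - 1/(1240*(-214 + X))))
D(-202 - 1*267) - U(618, -412) = (-1857520 + (-202 - 1*267)³ - 1454*(-202 - 1*267)² + 274041*(-202 - 1*267))/(1240*(-214 + (-202 - 1*267))) - (618 - 439*(-412)) = (-1857520 + (-202 - 267)³ - 1454*(-202 - 267)² + 274041*(-202 - 267))/(1240*(-214 + (-202 - 267))) - (618 + 180868) = (-1857520 + (-469)³ - 1454*(-469)² + 274041*(-469))/(1240*(-214 - 469)) - 1*181486 = (1/1240)*(-1857520 - 103161709 - 1454*219961 - 128525229)/(-683) - 181486 = (1/1240)*(-1/683)*(-1857520 - 103161709 - 319823294 - 128525229) - 181486 = (1/1240)*(-1/683)*(-553367752) - 181486 = 69170969/105865 - 181486 = -19143844421/105865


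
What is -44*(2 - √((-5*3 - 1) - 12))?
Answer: -88 + 88*I*√7 ≈ -88.0 + 232.83*I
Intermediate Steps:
-44*(2 - √((-5*3 - 1) - 12)) = -44*(2 - √((-15 - 1) - 12)) = -44*(2 - √(-16 - 12)) = -44*(2 - √(-28)) = -44*(2 - 2*I*√7) = -88 + 88*I*√7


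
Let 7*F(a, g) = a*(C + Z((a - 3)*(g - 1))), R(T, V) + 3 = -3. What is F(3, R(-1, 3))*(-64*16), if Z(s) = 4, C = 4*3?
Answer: -49152/7 ≈ -7021.7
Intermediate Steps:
C = 12
R(T, V) = -6 (R(T, V) = -3 - 3 = -6)
F(a, g) = 16*a/7 (F(a, g) = (a*(12 + 4))/7 = (a*16)/7 = (16*a)/7 = 16*a/7)
F(3, R(-1, 3))*(-64*16) = ((16/7)*3)*(-64*16) = (48/7)*(-1024) = -49152/7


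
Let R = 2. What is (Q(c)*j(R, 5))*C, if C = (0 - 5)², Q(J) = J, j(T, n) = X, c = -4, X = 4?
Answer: -400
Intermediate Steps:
j(T, n) = 4
C = 25 (C = (-5)² = 25)
(Q(c)*j(R, 5))*C = -4*4*25 = -16*25 = -400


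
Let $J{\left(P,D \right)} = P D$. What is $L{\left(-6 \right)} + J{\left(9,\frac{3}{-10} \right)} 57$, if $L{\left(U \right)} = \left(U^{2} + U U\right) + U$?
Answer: $- \frac{879}{10} \approx -87.9$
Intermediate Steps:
$J{\left(P,D \right)} = D P$
$L{\left(U \right)} = U + 2 U^{2}$ ($L{\left(U \right)} = \left(U^{2} + U^{2}\right) + U = 2 U^{2} + U = U + 2 U^{2}$)
$L{\left(-6 \right)} + J{\left(9,\frac{3}{-10} \right)} 57 = - 6 \left(1 + 2 \left(-6\right)\right) + \frac{3}{-10} \cdot 9 \cdot 57 = - 6 \left(1 - 12\right) + 3 \left(- \frac{1}{10}\right) 9 \cdot 57 = \left(-6\right) \left(-11\right) + \left(- \frac{3}{10}\right) 9 \cdot 57 = 66 - \frac{1539}{10} = - \frac{879}{10}$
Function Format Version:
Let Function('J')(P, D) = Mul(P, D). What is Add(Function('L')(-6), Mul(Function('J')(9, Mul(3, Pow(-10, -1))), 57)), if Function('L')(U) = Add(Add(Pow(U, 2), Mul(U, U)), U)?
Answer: Rational(-879, 10) ≈ -87.900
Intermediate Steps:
Function('J')(P, D) = Mul(D, P)
Function('L')(U) = Add(U, Mul(2, Pow(U, 2))) (Function('L')(U) = Add(Add(Pow(U, 2), Pow(U, 2)), U) = Add(Mul(2, Pow(U, 2)), U) = Add(U, Mul(2, Pow(U, 2))))
Add(Function('L')(-6), Mul(Function('J')(9, Mul(3, Pow(-10, -1))), 57)) = Add(Mul(-6, Add(1, Mul(2, -6))), Mul(Mul(Mul(3, Pow(-10, -1)), 9), 57)) = Add(Mul(-6, Add(1, -12)), Mul(Mul(Mul(3, Rational(-1, 10)), 9), 57)) = Add(Mul(-6, -11), Mul(Mul(Rational(-3, 10), 9), 57)) = Add(66, Mul(Rational(-27, 10), 57)) = Add(66, Rational(-1539, 10)) = Rational(-879, 10)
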